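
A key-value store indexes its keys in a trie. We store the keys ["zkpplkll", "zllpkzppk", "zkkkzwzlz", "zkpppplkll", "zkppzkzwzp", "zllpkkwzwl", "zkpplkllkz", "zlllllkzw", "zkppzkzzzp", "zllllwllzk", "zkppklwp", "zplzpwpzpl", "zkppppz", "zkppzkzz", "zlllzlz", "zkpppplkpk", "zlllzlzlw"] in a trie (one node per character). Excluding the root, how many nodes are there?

For each word, the new-node count is its length minus the longest prefix already in the trie:
  "zkpplkll" → 8 new (z, k, p, p, l, k, l, l)
  "zllpkzppk" → prefix "z" already present; 8 new (l, l, p, k, z, p, p, k)
  "zkkkzwzlz" → prefix "zk" already present; 7 new (k, k, z, w, z, l, z)
  "zkpppplkll" → prefix "zkpp" already present; 6 new (p, p, l, k, l, l)
  "zkppzkzwzp" → prefix "zkpp" already present; 6 new (z, k, z, w, z, p)
  "zllpkkwzwl" → prefix "zllpk" already present; 5 new (k, w, z, w, l)
  "zkpplkllkz" → prefix "zkpplkll" already present; 2 new (k, z)
  "zlllllkzw" → prefix "zll" already present; 6 new (l, l, l, k, z, w)
  "zkppzkzzzp" → prefix "zkppzkz" already present; 3 new (z, z, p)
  "zllllwllzk" → prefix "zllll" already present; 5 new (w, l, l, z, k)
  "zkppklwp" → prefix "zkpp" already present; 4 new (k, l, w, p)
  "zplzpwpzpl" → prefix "z" already present; 9 new (p, l, z, p, w, p, z, p, l)
  "zkppppz" → prefix "zkpppp" already present; 1 new (z)
  "zkppzkzz" → prefix "zkppzkzz" already present; 0 new (none)
  "zlllzlz" → prefix "zlll" already present; 3 new (z, l, z)
  "zkpppplkpk" → prefix "zkpppplk" already present; 2 new (p, k)
  "zlllzlzlw" → prefix "zlllzlz" already present; 2 new (l, w)
Total nodes = 8 + 8 + 7 + 6 + 6 + 5 + 2 + 6 + 3 + 5 + 4 + 9 + 1 + 0 + 3 + 2 + 2 = 77

77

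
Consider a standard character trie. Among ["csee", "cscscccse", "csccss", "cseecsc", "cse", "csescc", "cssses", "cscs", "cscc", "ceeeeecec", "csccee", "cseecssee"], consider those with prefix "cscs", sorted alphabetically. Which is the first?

cscs

Filter for "cscs…" and sort: "cscs", "cscscccse"
Position 1: cscs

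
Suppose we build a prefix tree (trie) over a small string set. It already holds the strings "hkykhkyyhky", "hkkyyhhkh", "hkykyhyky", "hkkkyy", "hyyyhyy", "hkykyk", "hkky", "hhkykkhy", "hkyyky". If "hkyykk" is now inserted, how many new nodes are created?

"hkyyk" is already a path in the trie; the remaining "k" must be added.
Each of the 1 remaining characters creates one node.

1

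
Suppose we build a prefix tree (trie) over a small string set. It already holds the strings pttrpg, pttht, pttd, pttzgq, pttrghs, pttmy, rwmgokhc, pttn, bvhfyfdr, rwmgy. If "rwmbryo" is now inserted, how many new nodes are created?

4

The longest prefix of "rwmbryo" already in the trie is "rwm" (length 3).
New nodes needed: |"rwmbryo"| − 3 = 7 − 3 = 4.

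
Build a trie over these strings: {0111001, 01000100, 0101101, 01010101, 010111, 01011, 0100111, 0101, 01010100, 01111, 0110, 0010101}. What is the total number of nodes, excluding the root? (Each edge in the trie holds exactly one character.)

For each word, the new-node count is its length minus the longest prefix already in the trie:
  "0111001" → 7 new (0, 1, 1, 1, 0, 0, 1)
  "01000100" → prefix "01" already present; 6 new (0, 0, 0, 1, 0, 0)
  "0101101" → prefix "010" already present; 4 new (1, 1, 0, 1)
  "01010101" → prefix "0101" already present; 4 new (0, 1, 0, 1)
  "010111" → prefix "01011" already present; 1 new (1)
  "01011" → prefix "01011" already present; 0 new (none)
  "0100111" → prefix "0100" already present; 3 new (1, 1, 1)
  "0101" → prefix "0101" already present; 0 new (none)
  "01010100" → prefix "0101010" already present; 1 new (0)
  "01111" → prefix "0111" already present; 1 new (1)
  "0110" → prefix "011" already present; 1 new (0)
  "0010101" → prefix "0" already present; 6 new (0, 1, 0, 1, 0, 1)
Total nodes = 7 + 6 + 4 + 4 + 1 + 0 + 3 + 0 + 1 + 1 + 1 + 6 = 34

34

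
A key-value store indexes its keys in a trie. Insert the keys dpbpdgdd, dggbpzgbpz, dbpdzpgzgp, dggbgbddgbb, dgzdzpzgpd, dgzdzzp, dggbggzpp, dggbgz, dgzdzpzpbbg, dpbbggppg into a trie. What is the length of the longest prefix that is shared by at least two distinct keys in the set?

7

Look for the deepest trie node that still has at least two words in its subtree.
e.g. "dgzdzpzgpd" and "dgzdzpzpbbg" share the prefix "dgzdzpz" of length 7; no pair shares a longer one.
Longest shared-prefix length: 7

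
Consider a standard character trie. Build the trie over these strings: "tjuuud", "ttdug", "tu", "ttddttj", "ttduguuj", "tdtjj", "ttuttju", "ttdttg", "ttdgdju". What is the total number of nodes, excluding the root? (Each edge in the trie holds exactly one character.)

Trie structure (* marks end of a word):
(root)
└─ t
   ├─ d
   │  └─ t
   │     └─ j
   │        └─ j *
   ├─ j
   │  └─ u
   │     └─ u
   │        └─ u
   │           └─ d *
   ├─ t
   │  ├─ d
   │  │  ├─ d
   │  │  │  └─ t
   │  │  │     └─ t
   │  │  │        └─ j *
   │  │  ├─ g
   │  │  │  └─ d
   │  │  │     └─ j
   │  │  │        └─ u *
   │  │  ├─ t
   │  │  │  └─ t
   │  │  │     └─ g *
   │  │  └─ u
   │  │     └─ g *
   │  │        └─ u
   │  │           └─ u
   │  │              └─ j *
   │  └─ u
   │     └─ t
   │        └─ t
   │           └─ j
   │              └─ u *
   └─ u *
Counting every labelled node above: 34.

34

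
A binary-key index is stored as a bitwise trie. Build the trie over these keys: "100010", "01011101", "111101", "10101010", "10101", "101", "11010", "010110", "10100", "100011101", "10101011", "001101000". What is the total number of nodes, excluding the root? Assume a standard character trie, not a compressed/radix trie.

Count nodes per top-level branch (shared prefixes stored once):
  '0'-branch (001101000, 010110, 01011101): 17 nodes
  '1'-branch (100010, 100011101, 101, 10100, 10101, 10101010, 10101011, 11010, 111101): 26 nodes
Sum: 43

43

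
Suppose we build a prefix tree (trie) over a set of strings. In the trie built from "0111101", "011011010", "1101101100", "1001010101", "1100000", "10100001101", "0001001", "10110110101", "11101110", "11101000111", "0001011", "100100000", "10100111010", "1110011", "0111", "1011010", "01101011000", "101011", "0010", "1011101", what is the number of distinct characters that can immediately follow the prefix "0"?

2

Follow the path "0" to its node, then look at its outgoing edges.
Characters that immediately follow "0" among the stored strings: {0, 1}.
That node has 2 child edges.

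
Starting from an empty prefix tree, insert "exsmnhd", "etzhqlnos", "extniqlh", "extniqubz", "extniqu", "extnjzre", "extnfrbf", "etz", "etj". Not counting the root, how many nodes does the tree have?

33

Trie structure (* marks end of a word):
(root)
└─ e
   ├─ t
   │  ├─ j *
   │  └─ z *
   │     └─ h
   │        └─ q
   │           └─ l
   │              └─ n
   │                 └─ o
   │                    └─ s *
   └─ x
      ├─ s
      │  └─ m
      │     └─ n
      │        └─ h
      │           └─ d *
      └─ t
         └─ n
            ├─ f
            │  └─ r
            │     └─ b
            │        └─ f *
            ├─ i
            │  └─ q
            │     ├─ l
            │     │  └─ h *
            │     └─ u *
            │        └─ b
            │           └─ z *
            └─ j
               └─ z
                  └─ r
                     └─ e *
Counting every labelled node above: 33.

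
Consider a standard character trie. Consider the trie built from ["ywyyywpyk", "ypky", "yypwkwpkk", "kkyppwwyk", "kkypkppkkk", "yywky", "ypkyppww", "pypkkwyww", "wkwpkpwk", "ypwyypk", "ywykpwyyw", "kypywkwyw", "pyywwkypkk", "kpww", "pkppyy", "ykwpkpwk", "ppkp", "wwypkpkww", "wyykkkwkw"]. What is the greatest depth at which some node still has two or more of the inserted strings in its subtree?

4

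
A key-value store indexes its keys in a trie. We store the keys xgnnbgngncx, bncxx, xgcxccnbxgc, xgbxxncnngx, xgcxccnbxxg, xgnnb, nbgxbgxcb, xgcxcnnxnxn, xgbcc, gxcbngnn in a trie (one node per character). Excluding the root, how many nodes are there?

61

Insert word by word; a character creates a node only if that edge doesn't already exist:
  "xgnnbgngncx" → 11 new (x, g, n, n, b, g, n, g, n, c, x)
  "bncxx" → 5 new (b, n, c, x, x)
  "xgcxccnbxgc" → prefix "xg" already present; 9 new (c, x, c, c, n, b, x, g, c)
  "xgbxxncnngx" → prefix "xg" already present; 9 new (b, x, x, n, c, n, n, g, x)
  "xgcxccnbxxg" → prefix "xgcxccnbx" already present; 2 new (x, g)
  "xgnnb" → prefix "xgnnb" already present; 0 new (none)
  "nbgxbgxcb" → 9 new (n, b, g, x, b, g, x, c, b)
  "xgcxcnnxnxn" → prefix "xgcxc" already present; 6 new (n, n, x, n, x, n)
  "xgbcc" → prefix "xgb" already present; 2 new (c, c)
  "gxcbngnn" → 8 new (g, x, c, b, n, g, n, n)
Total nodes = 11 + 5 + 9 + 9 + 2 + 0 + 9 + 6 + 2 + 8 = 61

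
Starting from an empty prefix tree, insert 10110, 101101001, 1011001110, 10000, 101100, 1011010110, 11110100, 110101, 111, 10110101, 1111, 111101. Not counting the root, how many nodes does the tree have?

Trie structure (* marks end of a word):
(root)
└─ 1
   ├─ 0
   │  ├─ 0
   │  │  └─ 0
   │  │     └─ 0 *
   │  └─ 1
   │     └─ 1
   │        └─ 0 *
   │           ├─ 0 *
   │           │  └─ 1
   │           │     └─ 1
   │           │        └─ 1
   │           │           └─ 0 *
   │           └─ 1
   │              └─ 0
   │                 ├─ 0
   │                 │  └─ 1 *
   │                 └─ 1 *
   │                    └─ 1
   │                       └─ 0 *
   └─ 1
      ├─ 0
      │  └─ 1
      │     └─ 0
      │        └─ 1 *
      └─ 1 *
         └─ 1 *
            └─ 0
               └─ 1 *
                  └─ 0
                     └─ 0 *
Counting every labelled node above: 31.

31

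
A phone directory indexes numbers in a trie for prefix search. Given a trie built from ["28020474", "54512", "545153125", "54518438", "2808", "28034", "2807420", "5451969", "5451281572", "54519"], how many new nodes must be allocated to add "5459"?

1

The longest prefix of "5459" already in the trie is "545" (length 3).
New nodes needed: |"5459"| − 3 = 4 − 3 = 1.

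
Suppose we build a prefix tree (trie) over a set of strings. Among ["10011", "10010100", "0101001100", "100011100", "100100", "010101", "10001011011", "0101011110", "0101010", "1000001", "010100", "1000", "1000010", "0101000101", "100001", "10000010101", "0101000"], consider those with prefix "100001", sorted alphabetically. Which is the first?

100001

Words with prefix "100001", in lexicographic order: "100001", "1000010"
Position 1: 100001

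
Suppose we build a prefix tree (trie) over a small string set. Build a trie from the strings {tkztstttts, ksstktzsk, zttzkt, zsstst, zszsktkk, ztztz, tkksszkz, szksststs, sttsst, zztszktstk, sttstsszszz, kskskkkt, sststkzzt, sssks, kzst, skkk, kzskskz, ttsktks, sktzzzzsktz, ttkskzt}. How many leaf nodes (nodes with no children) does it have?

Leaves are exactly the stored words that no other stored word extends.
Those words: "kskskkkt", "ksstktzsk", "kzskskz", "kzst", "skkk", "sktzzzzsktz", "sssks", "sststkzzt", "sttsst", "sttstsszszz", "szksststs", "tkksszkz", "tkztstttts", "ttkskzt", "ttsktks", "zsstst", "zszsktkk", "zttzkt", "ztztz", "zztszktstk"
Leaf count: 20

20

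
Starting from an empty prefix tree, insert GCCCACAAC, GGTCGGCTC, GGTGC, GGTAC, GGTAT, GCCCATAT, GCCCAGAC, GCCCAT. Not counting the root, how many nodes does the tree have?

28

Insert word by word; a character creates a node only if that edge doesn't already exist:
  "GCCCACAAC" → 9 new (G, C, C, C, A, C, A, A, C)
  "GGTCGGCTC" → prefix "G" already present; 8 new (G, T, C, G, G, C, T, C)
  "GGTGC" → prefix "GGT" already present; 2 new (G, C)
  "GGTAC" → prefix "GGT" already present; 2 new (A, C)
  "GGTAT" → prefix "GGTA" already present; 1 new (T)
  "GCCCATAT" → prefix "GCCCA" already present; 3 new (T, A, T)
  "GCCCAGAC" → prefix "GCCCA" already present; 3 new (G, A, C)
  "GCCCAT" → prefix "GCCCAT" already present; 0 new (none)
Total nodes = 9 + 8 + 2 + 2 + 1 + 3 + 3 + 0 = 28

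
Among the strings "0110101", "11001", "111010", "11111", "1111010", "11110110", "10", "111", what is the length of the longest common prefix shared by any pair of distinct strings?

6

Look for the deepest trie node that still has at least two words in its subtree.
e.g. "1111010" and "11110110" share the prefix "111101" of length 6; no pair shares a longer one.
Longest shared-prefix length: 6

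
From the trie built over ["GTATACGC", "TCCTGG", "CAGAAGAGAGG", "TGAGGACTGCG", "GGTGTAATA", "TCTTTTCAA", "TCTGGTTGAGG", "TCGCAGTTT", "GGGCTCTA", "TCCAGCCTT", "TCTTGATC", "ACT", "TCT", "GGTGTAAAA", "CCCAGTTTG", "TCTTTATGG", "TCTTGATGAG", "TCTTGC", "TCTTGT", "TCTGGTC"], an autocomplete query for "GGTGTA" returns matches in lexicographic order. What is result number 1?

Filter for "GGTGTA…" and sort: "GGTGTAAAA", "GGTGTAATA"
The 1st is GGTGTAAAA.

GGTGTAAAA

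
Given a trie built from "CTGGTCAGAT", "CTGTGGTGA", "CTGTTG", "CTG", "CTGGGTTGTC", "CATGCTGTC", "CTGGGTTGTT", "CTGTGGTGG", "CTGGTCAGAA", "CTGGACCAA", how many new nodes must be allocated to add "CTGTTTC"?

2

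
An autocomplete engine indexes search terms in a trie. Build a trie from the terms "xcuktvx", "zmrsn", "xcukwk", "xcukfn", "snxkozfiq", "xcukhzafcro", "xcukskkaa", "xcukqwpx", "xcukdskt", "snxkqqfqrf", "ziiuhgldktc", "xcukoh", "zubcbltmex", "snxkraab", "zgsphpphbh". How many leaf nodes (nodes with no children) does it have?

Leaves are exactly the stored words that no other stored word extends.
Those words: "snxkozfiq", "snxkqqfqrf", "snxkraab", "xcukdskt", "xcukfn", "xcukhzafcro", "xcukoh", "xcukqwpx", "xcukskkaa", "xcuktvx", "xcukwk", "zgsphpphbh", "ziiuhgldktc", "zmrsn", "zubcbltmex"
Leaf count: 15

15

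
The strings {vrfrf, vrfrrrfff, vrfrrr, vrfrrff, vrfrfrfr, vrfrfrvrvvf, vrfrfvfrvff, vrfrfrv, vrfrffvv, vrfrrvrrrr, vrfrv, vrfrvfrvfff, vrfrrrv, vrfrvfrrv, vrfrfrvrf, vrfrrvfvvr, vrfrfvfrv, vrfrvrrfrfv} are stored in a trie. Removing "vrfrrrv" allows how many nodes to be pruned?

1

Walk "vrfrrrv" from the leaf back toward the root, removing each node that no remaining word uses.
The suffix "v" (1 node) is used only by "vrfrrrv"; the node for "vrfrrr" still has the child "f", so pruning stops there.
Nodes removed: 1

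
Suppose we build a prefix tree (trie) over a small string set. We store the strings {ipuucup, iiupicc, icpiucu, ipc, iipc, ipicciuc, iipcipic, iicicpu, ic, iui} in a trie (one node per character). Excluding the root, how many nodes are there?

Trace insertions, counting only characters that open a new branch:
  "ipuucup" → 7 new (i, p, u, u, c, u, p)
  "iiupicc" → prefix "i" already present; 6 new (i, u, p, i, c, c)
  "icpiucu" → prefix "i" already present; 6 new (c, p, i, u, c, u)
  "ipc" → prefix "ip" already present; 1 new (c)
  "iipc" → prefix "ii" already present; 2 new (p, c)
  "ipicciuc" → prefix "ip" already present; 6 new (i, c, c, i, u, c)
  "iipcipic" → prefix "iipc" already present; 4 new (i, p, i, c)
  "iicicpu" → prefix "ii" already present; 5 new (c, i, c, p, u)
  "ic" → prefix "ic" already present; 0 new (none)
  "iui" → prefix "i" already present; 2 new (u, i)
Total nodes = 7 + 6 + 6 + 1 + 2 + 6 + 4 + 5 + 0 + 2 = 39

39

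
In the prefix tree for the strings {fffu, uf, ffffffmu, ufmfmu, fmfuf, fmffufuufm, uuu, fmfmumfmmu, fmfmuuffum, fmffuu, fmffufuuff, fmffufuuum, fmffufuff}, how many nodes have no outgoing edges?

Leaves are exactly the stored words that no other stored word extends.
Those words: "ffffffmu", "fffu", "fmffufuff", "fmffufuuff", "fmffufuufm", "fmffufuuum", "fmffuu", "fmfmumfmmu", "fmfmuuffum", "fmfuf", "ufmfmu", "uuu"
Leaf count: 12

12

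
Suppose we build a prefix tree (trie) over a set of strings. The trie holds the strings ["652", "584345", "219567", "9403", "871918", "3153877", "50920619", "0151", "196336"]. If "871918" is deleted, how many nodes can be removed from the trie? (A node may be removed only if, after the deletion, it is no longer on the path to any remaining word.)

A node on "871918"'s path can go only if nothing else ends at it or branches off below it.
No other word shares any prefix with "871918", so all 6 of its nodes go.
Nodes removed: 6

6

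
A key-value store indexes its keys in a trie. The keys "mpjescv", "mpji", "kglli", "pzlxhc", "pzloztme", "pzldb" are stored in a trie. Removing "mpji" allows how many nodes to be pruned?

1

A node on "mpji"'s path can go only if nothing else ends at it or branches off below it.
The suffix "i" (1 node) is used only by "mpji"; the node for "mpj" still has the child "e", so pruning stops there.
Nodes removed: 1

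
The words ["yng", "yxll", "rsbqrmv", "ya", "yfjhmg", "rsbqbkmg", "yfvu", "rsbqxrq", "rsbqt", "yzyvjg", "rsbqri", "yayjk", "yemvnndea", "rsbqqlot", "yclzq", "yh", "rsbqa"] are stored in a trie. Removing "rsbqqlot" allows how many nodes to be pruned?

Walk "rsbqqlot" from the leaf back toward the root, removing each node that no remaining word uses.
The suffix "qlot" (4 nodes) is used only by "rsbqqlot"; the node for "rsbq" still has the child "r", so pruning stops there.
Nodes removed: 4

4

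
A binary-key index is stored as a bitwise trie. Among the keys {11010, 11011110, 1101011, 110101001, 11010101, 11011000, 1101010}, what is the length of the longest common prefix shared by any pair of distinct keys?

7

Look for the deepest trie node that still has at least two words in its subtree.
e.g. "1101010" and "110101001" share the prefix "1101010" of length 7; no pair shares a longer one.
Longest shared-prefix length: 7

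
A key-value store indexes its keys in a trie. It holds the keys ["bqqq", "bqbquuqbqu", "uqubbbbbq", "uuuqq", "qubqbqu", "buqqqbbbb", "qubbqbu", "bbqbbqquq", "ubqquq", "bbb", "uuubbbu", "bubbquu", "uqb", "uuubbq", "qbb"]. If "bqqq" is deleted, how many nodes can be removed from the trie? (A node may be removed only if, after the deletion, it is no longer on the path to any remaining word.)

After clearing the end-marker at "bqqq", prune upward until reaching a node still needed by another word.
The suffix "qq" (2 nodes) is used only by "bqqq"; the node for "bq" still has the child "b", so pruning stops there.
Nodes removed: 2

2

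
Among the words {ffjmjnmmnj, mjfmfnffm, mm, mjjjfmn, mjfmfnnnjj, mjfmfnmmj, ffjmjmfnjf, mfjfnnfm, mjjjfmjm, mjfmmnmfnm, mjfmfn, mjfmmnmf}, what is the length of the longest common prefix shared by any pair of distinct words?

8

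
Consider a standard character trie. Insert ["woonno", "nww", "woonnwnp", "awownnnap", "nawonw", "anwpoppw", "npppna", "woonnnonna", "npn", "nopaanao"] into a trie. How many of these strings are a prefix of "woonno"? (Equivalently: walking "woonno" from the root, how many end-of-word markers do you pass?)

1

Check each prefix of "woonno" against the stored set — each match is an end-marker on the path.
Prefixes of the query that are stored words: "woonno"
Count: 1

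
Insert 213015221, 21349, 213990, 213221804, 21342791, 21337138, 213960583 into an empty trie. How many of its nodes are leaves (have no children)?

A leaf is a node with no children — equivalently, the end of a word that is not a proper prefix of any other stored word.
Those words: "213015221", "213221804", "21337138", "21342791", "21349", "213960583", "213990"
Leaf count: 7

7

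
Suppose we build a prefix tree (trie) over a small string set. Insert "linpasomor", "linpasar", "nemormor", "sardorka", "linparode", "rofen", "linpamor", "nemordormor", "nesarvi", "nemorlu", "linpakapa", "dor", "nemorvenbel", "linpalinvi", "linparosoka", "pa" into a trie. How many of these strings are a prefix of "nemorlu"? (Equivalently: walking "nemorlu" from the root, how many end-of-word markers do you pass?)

Check each prefix of "nemorlu" against the stored set — each match is an end-marker on the path.
Prefixes of the query that are stored words: "nemorlu"
Count: 1

1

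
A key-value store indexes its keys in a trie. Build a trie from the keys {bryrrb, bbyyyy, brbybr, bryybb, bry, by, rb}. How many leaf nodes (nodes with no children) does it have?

A leaf is a node with no children — equivalently, the end of a word that is not a proper prefix of any other stored word.
Those words: "bbyyyy", "brbybr", "bryrrb", "bryybb", "by", "rb"
Leaf count: 6

6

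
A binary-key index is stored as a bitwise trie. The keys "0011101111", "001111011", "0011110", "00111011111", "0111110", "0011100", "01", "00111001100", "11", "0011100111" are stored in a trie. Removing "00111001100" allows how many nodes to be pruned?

A node on "00111001100"'s path can go only if nothing else ends at it or branches off below it.
The suffix "00" (2 nodes) is used only by "00111001100"; the node for "001110011" still has the child "1", so pruning stops there.
Nodes removed: 2

2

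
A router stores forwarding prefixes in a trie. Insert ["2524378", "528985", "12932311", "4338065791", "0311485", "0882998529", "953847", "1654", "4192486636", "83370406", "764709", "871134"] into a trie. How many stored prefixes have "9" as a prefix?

Traverse to the node for "9", then collect every word in that subtree.
Words under "9": 953847
Count: 1

1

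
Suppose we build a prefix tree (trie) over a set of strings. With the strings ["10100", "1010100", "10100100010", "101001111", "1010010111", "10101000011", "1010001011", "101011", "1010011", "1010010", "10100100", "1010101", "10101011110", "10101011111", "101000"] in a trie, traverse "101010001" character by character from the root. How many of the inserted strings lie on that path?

Walk "101010001" from the root; an end-of-word marker is hit whenever a stored word is a prefix of "101010001".
Prefixes of the query that are stored words: "1010100"
Count: 1

1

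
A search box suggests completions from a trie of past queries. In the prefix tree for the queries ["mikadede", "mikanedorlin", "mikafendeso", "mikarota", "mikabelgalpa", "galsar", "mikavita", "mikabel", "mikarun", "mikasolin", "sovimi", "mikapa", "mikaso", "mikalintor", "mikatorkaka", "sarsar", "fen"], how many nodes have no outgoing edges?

15

Leaves are exactly the stored words that no other stored word extends.
Those words: "fen", "galsar", "mikabelgalpa", "mikadede", "mikafendeso", "mikalintor", "mikanedorlin", "mikapa", "mikarota", "mikarun", "mikasolin", "mikatorkaka", "mikavita", "sarsar", "sovimi"
Leaf count: 15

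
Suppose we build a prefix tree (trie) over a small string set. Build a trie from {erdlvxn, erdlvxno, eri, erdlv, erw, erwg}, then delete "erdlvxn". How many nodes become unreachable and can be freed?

After clearing the end-marker at "erdlvxn", prune upward until reaching a node still needed by another word.
Every node on "erdlvxn" is still needed (e.g. by "erdlvxno"), so nothing is freed.
Nodes removed: 0

0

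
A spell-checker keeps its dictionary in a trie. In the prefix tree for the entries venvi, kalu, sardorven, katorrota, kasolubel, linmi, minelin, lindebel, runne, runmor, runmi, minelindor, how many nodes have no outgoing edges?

A leaf is a node with no children — equivalently, the end of a word that is not a proper prefix of any other stored word.
Those words: "kalu", "kasolubel", "katorrota", "lindebel", "linmi", "minelindor", "runmi", "runmor", "runne", "sardorven", "venvi"
Leaf count: 11

11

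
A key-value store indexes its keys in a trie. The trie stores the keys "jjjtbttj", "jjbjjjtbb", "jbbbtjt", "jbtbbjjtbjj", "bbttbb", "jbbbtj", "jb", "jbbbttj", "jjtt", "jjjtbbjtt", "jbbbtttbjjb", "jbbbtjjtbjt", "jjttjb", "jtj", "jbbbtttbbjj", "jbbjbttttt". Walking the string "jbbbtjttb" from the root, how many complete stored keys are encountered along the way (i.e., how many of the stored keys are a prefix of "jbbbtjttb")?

Check each prefix of "jbbbtjttb" against the stored set — each match is an end-marker on the path.
Prefixes of the query that are stored words: "jb", "jbbbtj", "jbbbtjt"
Count: 3

3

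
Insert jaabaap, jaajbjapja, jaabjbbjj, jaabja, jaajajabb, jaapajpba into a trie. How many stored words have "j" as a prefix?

6

Filter for entries beginning with "j":
Matches: "jaabaap", "jaabja", "jaabjbbjj", "jaajajabb", "jaajbjapja", "jaapajpba"
Count: 6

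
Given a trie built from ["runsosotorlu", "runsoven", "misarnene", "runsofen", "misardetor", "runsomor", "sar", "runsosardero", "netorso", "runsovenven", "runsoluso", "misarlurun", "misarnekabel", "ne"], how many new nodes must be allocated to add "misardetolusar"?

5

"misardeto" is already a path in the trie; the remaining "lusar" must be added.
Each of the 5 remaining characters creates one node.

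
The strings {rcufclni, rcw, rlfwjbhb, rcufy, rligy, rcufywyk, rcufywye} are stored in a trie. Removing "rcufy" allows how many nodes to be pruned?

0

After clearing the end-marker at "rcufy", prune upward until reaching a node still needed by another word.
Every node on "rcufy" is still needed (e.g. by "rcufywyk"), so nothing is freed.
Nodes removed: 0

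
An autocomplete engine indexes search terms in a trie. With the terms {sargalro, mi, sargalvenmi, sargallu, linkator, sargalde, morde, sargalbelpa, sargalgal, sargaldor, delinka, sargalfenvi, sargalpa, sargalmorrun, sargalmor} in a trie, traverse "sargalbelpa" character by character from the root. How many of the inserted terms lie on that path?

Walk "sargalbelpa" from the root; an end-of-word marker is hit whenever a stored word is a prefix of "sargalbelpa".
Prefixes of the query that are stored words: "sargalbelpa"
Count: 1

1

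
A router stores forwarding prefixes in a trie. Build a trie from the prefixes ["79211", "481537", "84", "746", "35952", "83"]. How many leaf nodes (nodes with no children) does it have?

6

A leaf is a node with no children — equivalently, the end of a word that is not a proper prefix of any other stored word.
Those words: "35952", "481537", "746", "79211", "83", "84"
Leaf count: 6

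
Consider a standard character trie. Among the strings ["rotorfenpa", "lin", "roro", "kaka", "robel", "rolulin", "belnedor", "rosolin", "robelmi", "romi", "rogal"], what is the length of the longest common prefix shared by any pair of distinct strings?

Equivalently: take the maximum, over all pairs, of their longest common prefix length.
"robel" and "robelmi" agree on "robel" (5 characters) before diverging; nothing deeper is shared.
Longest shared-prefix length: 5

5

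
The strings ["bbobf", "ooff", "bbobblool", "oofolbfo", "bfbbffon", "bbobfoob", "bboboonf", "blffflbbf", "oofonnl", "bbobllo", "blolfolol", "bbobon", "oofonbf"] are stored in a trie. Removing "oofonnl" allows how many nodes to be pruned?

A node on "oofonnl"'s path can go only if nothing else ends at it or branches off below it.
The suffix "nl" (2 nodes) is used only by "oofonnl"; the node for "oofon" still has the child "b", so pruning stops there.
Nodes removed: 2

2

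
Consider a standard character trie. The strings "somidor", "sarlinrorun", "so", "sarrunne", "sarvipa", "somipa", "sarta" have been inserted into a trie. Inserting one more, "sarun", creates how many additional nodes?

The longest prefix of "sarun" already in the trie is "sar" (length 3).
So 5 − 3 = 2 new nodes.

2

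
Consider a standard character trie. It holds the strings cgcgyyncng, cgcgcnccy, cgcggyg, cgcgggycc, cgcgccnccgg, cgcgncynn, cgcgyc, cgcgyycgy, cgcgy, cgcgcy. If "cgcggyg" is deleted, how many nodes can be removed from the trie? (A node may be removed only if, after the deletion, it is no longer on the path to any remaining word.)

After clearing the end-marker at "cgcggyg", prune upward until reaching a node still needed by another word.
The suffix "yg" (2 nodes) is used only by "cgcggyg"; the node for "cgcgg" still has the child "g", so pruning stops there.
Nodes removed: 2

2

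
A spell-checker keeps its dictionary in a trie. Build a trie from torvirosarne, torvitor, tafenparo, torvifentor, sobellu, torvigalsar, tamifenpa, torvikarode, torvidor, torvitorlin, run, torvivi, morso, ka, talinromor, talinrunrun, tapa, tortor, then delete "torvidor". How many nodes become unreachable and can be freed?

3

Walk "torvidor" from the leaf back toward the root, removing each node that no remaining word uses.
The suffix "dor" (3 nodes) is used only by "torvidor"; the node for "torvi" still has the child "r", so pruning stops there.
Nodes removed: 3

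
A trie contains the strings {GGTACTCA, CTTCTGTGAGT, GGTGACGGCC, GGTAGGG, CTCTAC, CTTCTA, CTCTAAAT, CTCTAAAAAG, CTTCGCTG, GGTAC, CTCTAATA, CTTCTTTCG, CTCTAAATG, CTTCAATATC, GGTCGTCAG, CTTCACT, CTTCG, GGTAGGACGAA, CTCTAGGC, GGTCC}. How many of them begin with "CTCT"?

Traverse to the node for "CTCT", then collect every word in that subtree.
Words under "CTCT": CTCTAAAAAG, CTCTAAAT, CTCTAAATG, CTCTAATA, CTCTAC, CTCTAGGC
Count: 6

6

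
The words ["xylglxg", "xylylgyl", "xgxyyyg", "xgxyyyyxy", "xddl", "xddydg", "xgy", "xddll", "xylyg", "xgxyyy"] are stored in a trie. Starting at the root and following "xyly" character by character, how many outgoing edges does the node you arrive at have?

2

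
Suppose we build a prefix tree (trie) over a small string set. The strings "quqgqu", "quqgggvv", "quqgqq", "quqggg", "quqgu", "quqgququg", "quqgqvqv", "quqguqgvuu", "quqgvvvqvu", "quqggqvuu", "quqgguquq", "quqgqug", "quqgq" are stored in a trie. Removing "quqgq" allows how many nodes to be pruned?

0

A node on "quqgq"'s path can go only if nothing else ends at it or branches off below it.
Every node on "quqgq" is still needed (e.g. by "quqgqu"), so nothing is freed.
Nodes removed: 0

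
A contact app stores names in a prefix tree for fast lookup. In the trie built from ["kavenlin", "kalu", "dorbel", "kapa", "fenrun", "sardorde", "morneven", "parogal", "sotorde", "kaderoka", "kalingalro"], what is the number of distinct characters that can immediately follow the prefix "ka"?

Follow the path "ka" to its node, then look at its outgoing edges.
Distinct next characters after "ka": d, l, p, v.
That node has 4 child edges.

4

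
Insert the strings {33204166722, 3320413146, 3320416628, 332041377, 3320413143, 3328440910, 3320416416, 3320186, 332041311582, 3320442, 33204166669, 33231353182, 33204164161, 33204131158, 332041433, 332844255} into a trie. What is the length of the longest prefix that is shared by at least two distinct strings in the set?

11

Equivalently: take the maximum, over all pairs, of their longest common prefix length.
"33204131158" and "332041311582" agree on "33204131158" (11 characters) before diverging; nothing deeper is shared.
Longest shared-prefix length: 11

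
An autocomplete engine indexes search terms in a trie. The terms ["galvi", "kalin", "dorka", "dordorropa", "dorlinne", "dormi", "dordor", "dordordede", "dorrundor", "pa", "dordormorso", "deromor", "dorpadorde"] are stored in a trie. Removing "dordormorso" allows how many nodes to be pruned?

A node on "dordormorso"'s path can go only if nothing else ends at it or branches off below it.
The suffix "morso" (5 nodes) is used only by "dordormorso"; the node for "dordor" still has the child "r", so pruning stops there.
Nodes removed: 5

5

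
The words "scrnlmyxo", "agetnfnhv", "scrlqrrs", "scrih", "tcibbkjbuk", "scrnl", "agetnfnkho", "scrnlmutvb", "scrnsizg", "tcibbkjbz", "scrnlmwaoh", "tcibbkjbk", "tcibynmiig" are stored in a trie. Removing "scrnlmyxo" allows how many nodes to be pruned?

3

A node on "scrnlmyxo"'s path can go only if nothing else ends at it or branches off below it.
The suffix "yxo" (3 nodes) is used only by "scrnlmyxo"; the node for "scrnlm" still has the child "u", so pruning stops there.
Nodes removed: 3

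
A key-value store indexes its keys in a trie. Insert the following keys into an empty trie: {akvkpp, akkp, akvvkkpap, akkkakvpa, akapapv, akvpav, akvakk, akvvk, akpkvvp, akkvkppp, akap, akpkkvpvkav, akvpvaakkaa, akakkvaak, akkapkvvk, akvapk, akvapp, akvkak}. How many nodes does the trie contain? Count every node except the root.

72

Count nodes per top-level branch (shared prefixes stored once):
  'a'-branch (akakkvaak, akap, akapapv, akkapkvvk, akkkakvpa, akkp, akkvkppp, akpkkvpvkav, akpkvvp, akvakk, akvapk, akvapp, akvkak, akvkpp, akvpav, akvpvaakkaa, akvvk, akvvkkpap): 72 nodes
Sum: 72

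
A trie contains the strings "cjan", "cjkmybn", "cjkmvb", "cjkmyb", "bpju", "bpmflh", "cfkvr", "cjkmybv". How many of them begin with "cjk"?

Walk to "cjk"; the words in its subtree are exactly those with that prefix.
Words under "cjk": cjkmvb, cjkmyb, cjkmybn, cjkmybv
Count: 4

4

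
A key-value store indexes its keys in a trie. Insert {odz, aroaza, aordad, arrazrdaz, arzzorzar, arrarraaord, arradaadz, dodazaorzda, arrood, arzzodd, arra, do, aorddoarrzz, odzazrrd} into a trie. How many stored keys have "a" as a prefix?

10

Walk to "a"; the words in its subtree are exactly those with that prefix.
Words under "a": aordad, aorddoarrzz, aroaza, arra, arradaadz, arrarraaord, arrazrdaz, arrood, arzzodd, arzzorzar
Count: 10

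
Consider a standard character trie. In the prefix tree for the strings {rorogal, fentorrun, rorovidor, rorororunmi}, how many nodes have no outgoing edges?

4

Leaves are exactly the stored words that no other stored word extends.
Those words: "fentorrun", "rorogal", "rorororunmi", "rorovidor"
Leaf count: 4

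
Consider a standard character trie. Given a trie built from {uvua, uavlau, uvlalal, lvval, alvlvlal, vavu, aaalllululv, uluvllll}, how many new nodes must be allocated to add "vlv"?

2

The longest prefix of "vlv" already in the trie is "v" (length 1).
Each of the 2 remaining characters creates one node.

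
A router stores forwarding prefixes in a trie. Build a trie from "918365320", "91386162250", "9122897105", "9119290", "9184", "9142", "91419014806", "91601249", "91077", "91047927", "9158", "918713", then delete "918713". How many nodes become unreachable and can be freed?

3

Walk "918713" from the leaf back toward the root, removing each node that no remaining word uses.
The suffix "713" (3 nodes) is used only by "918713"; the node for "918" still has the child "3", so pruning stops there.
Nodes removed: 3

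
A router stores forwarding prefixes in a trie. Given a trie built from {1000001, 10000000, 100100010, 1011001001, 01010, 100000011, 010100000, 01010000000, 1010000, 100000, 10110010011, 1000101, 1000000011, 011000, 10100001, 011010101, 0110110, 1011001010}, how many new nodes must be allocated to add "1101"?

3

"1" is already a path in the trie; the remaining "101" must be added.
Each of the 3 remaining characters creates one node.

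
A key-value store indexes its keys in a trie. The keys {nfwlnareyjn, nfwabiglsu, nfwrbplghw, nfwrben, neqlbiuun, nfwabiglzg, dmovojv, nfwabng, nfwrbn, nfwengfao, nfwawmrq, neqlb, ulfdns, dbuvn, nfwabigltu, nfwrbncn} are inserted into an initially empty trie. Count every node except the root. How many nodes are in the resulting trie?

Insert word by word; a character creates a node only if that edge doesn't already exist:
  "nfwlnareyjn" → 11 new (n, f, w, l, n, a, r, e, y, j, n)
  "nfwabiglsu" → prefix "nfw" already present; 7 new (a, b, i, g, l, s, u)
  "nfwrbplghw" → prefix "nfw" already present; 7 new (r, b, p, l, g, h, w)
  "nfwrben" → prefix "nfwrb" already present; 2 new (e, n)
  "neqlbiuun" → prefix "n" already present; 8 new (e, q, l, b, i, u, u, n)
  "nfwabiglzg" → prefix "nfwabigl" already present; 2 new (z, g)
  "dmovojv" → 7 new (d, m, o, v, o, j, v)
  "nfwabng" → prefix "nfwab" already present; 2 new (n, g)
  "nfwrbn" → prefix "nfwrb" already present; 1 new (n)
  "nfwengfao" → prefix "nfw" already present; 6 new (e, n, g, f, a, o)
  "nfwawmrq" → prefix "nfwa" already present; 4 new (w, m, r, q)
  "neqlb" → prefix "neqlb" already present; 0 new (none)
  "ulfdns" → 6 new (u, l, f, d, n, s)
  "dbuvn" → prefix "d" already present; 4 new (b, u, v, n)
  "nfwabigltu" → prefix "nfwabigl" already present; 2 new (t, u)
  "nfwrbncn" → prefix "nfwrbn" already present; 2 new (c, n)
Total nodes = 11 + 7 + 7 + 2 + 8 + 2 + 7 + 2 + 1 + 6 + 4 + 0 + 6 + 4 + 2 + 2 = 71

71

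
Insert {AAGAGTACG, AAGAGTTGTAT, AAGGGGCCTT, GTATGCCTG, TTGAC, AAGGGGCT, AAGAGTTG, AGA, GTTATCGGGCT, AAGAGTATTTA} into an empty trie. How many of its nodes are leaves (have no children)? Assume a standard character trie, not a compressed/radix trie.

Leaves are exactly the stored words that no other stored word extends.
Those words: "AAGAGTACG", "AAGAGTATTTA", "AAGAGTTGTAT", "AAGGGGCCTT", "AAGGGGCT", "AGA", "GTATGCCTG", "GTTATCGGGCT", "TTGAC"
Leaf count: 9

9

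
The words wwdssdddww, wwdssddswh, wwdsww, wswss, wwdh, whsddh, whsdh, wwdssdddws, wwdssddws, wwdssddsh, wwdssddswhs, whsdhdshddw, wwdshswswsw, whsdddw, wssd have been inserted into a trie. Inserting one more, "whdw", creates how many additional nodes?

"wh" is already a path in the trie; the remaining "dw" must be added.
New nodes needed: |"whdw"| − 2 = 4 − 2 = 2.

2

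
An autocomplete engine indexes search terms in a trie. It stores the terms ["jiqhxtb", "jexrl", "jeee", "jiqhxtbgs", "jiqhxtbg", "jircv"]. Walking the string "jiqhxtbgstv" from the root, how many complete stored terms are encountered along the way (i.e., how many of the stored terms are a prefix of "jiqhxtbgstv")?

3

Traverse "jiqhxtbgstv" character by character; count nodes along the way that are marked as word ends.
Prefixes of the query that are stored words: "jiqhxtb", "jiqhxtbg", "jiqhxtbgs"
Count: 3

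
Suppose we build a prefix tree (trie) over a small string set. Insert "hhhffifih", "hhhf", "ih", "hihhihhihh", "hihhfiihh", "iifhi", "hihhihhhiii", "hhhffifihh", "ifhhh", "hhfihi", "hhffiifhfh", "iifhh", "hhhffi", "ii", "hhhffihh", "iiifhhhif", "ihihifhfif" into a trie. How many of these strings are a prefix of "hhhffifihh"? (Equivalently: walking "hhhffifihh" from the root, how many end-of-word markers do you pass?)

4

Check each prefix of "hhhffifihh" against the stored set — each match is an end-marker on the path.
Prefixes of the query that are stored words: "hhhf", "hhhffi", "hhhffifih", "hhhffifihh"
Count: 4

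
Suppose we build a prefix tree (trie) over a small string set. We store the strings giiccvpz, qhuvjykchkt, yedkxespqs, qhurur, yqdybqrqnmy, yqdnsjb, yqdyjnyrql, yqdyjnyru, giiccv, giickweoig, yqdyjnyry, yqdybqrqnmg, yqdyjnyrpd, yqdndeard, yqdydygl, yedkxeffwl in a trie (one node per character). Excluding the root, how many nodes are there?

76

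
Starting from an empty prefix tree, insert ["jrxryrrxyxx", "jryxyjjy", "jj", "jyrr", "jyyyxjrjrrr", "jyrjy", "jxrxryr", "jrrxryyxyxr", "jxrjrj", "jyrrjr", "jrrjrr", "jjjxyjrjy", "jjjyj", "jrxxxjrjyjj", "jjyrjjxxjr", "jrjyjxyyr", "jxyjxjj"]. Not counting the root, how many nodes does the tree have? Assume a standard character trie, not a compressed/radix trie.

92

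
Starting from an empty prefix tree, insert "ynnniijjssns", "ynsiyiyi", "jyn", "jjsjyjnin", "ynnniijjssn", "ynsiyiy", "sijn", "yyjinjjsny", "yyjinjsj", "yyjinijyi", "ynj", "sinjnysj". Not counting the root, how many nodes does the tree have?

Insert word by word; a character creates a node only if that edge doesn't already exist:
  "ynnniijjssns" → 12 new (y, n, n, n, i, i, j, j, s, s, n, s)
  "ynsiyiyi" → prefix "yn" already present; 6 new (s, i, y, i, y, i)
  "jyn" → 3 new (j, y, n)
  "jjsjyjnin" → prefix "j" already present; 8 new (j, s, j, y, j, n, i, n)
  "ynnniijjssn" → prefix "ynnniijjssn" already present; 0 new (none)
  "ynsiyiy" → prefix "ynsiyiy" already present; 0 new (none)
  "sijn" → 4 new (s, i, j, n)
  "yyjinjjsny" → prefix "y" already present; 9 new (y, j, i, n, j, j, s, n, y)
  "yyjinjsj" → prefix "yyjinj" already present; 2 new (s, j)
  "yyjinijyi" → prefix "yyjin" already present; 4 new (i, j, y, i)
  "ynj" → prefix "yn" already present; 1 new (j)
  "sinjnysj" → prefix "si" already present; 6 new (n, j, n, y, s, j)
Total nodes = 12 + 6 + 3 + 8 + 0 + 0 + 4 + 9 + 2 + 4 + 1 + 6 = 55

55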